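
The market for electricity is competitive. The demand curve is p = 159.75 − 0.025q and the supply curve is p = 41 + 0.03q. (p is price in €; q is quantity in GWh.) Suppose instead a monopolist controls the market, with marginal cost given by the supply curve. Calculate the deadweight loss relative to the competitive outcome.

Competitive equilibrium: 159.75 − 0.025q = 41 + 0.03q → q* = 2159.09091, p* = 105.77273.
Marginal revenue: MR = 159.75 − 0.05q. Set MR = MC: 159.75 − 0.05q = 41 + 0.03q → q_m = 1484.375.
Price p_m = 159.75 − 0.025·1484.375 = 122.64063; MC(q_m) = 41 + 0.03·1484.375 = 85.53125.
Competitive q* = 2159.09091, so Δq = 674.71591; wedge = 122.64063 − 85.53125 = 37.10938.
DWL = ½ × 674.71591 × 37.10938 = €12519.14.

€12519.14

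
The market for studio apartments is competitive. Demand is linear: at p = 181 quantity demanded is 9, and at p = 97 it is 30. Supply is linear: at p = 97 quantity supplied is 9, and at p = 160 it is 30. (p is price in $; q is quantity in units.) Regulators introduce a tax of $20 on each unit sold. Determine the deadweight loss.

$28.57

Demand slope = (97 − 181)/(30 − 9) = −4, so p = 217 − 4q.
Supply slope = (160 − 97)/(30 − 9) = 3, so p = 70 + 3q.
Competitive equilibrium: 217 − 4q = 70 + 3q → q* = 21, p* = 133.
With the tax, the buyer price exceeds the seller price by 20: (217 − 4q) − (70 + 3q) = 20 → q' = 18.1429.
Δq = 21 − 18.1429 = 2.8571; the wedge equals the tax, 20.
Welfare loss = ½ × 2.8571 × 20 = $28.57.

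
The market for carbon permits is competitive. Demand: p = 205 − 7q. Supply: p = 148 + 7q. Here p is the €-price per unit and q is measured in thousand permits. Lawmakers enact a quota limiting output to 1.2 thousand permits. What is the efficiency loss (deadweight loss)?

Competitive equilibrium: 205 − 7q = 148 + 7q → q* = 4.0714, p* = 176.5.
At q = 1.2: demand price = 205 − 7·1.2 = 196.6; supply price = 148 + 7·1.2 = 156.4.
Δq = 4.0714 − 1.2 = 2.8714; wedge = 196.6 − 156.4 = 40.2.
DWL = ½ × 2.8714 × 40.2 = €57.72 thousand.

€57.72 thousand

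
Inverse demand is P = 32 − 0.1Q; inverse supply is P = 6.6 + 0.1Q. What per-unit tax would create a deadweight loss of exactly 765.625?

17.5

Competitive equilibrium: 32 − 0.1Q = 6.6 + 0.1Q → Q* = 127, P* = 19.3.
A tax t gives ΔQ = t/0.2 and wedge t, so DWL = t²/0.4.
t²/0.4 = 765.625 → t² = 306.25 → t = 17.5.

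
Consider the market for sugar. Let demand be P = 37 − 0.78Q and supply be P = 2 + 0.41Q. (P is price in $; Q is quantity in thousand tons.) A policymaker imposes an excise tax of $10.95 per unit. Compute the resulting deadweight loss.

$50.38 thousand

Competitive equilibrium: 37 − 0.78Q = 2 + 0.41Q → Q* = 29.4118, P* = 14.0588.
With the tax, the buyer price exceeds the seller price by 10.95: (37 − 0.78Q) − (2 + 0.41Q) = 10.95 → Q' = 20.2101.
ΔQ = 29.4118 − 20.2101 = 9.2017; the wedge equals the tax, 10.95.
Welfare loss = ½ × 9.2017 × 10.95 = $50.38 thousand.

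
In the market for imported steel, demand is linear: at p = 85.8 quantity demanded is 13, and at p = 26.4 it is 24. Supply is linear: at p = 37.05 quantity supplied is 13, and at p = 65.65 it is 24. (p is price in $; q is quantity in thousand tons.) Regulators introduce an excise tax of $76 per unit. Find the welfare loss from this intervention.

$361 thousand

Demand slope = (26.4 − 85.8)/(24 − 13) = −5.4, so p = 156 − 5.4q.
Supply slope = (65.65 − 37.05)/(24 − 13) = 2.6, so p = 3.25 + 2.6q.
Competitive equilibrium: 156 − 5.4q = 3.25 + 2.6q → q* = 19.0938, p* = 52.8938.
With the tax, the buyer price exceeds the seller price by 76: (156 − 5.4q) − (3.25 + 2.6q) = 76 → q' = 9.5938.
Δq = 19.0938 − 9.5938 = 9.5; the wedge equals the tax, 76.
The triangle = ½ × 9.5 × 76 = $361 thousand.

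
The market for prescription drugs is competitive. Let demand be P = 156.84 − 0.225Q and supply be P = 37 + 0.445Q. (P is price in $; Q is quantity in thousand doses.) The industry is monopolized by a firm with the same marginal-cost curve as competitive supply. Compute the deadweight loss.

$677.36 thousand

Competitive equilibrium: 156.84 − 0.225Q = 37 + 0.445Q → Q* = 178.8657, P* = 116.5952.
Marginal revenue: MR = 156.84 − 0.45Q. Set MR = MC: 156.84 − 0.45Q = 37 + 0.445Q → Q_m = 133.8994.
Price P_m = 156.84 − 0.225·133.8994 = 126.7126; MC(Q_m) = 37 + 0.445·133.8994 = 96.5852.
Competitive Q* = 178.8657, so ΔQ = 44.9663; wedge = 126.7126 − 96.5852 = 30.1274.
DWL = ½ × 44.9663 × 30.1274 = $677.36 thousand.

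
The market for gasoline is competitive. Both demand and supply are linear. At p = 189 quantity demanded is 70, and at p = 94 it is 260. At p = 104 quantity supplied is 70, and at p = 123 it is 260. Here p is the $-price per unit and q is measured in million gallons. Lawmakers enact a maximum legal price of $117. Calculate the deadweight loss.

$40.83 million

Demand slope = (94 − 189)/(260 − 70) = −0.5, so p = 224 − 0.5q.
Supply slope = (123 − 104)/(260 − 70) = 0.1, so p = 97 + 0.1q.
Competitive equilibrium: 224 − 0.5q = 97 + 0.1q → q* = 211.6667, p* = 118.1667.
At the ceiling p = 117, quantity supplied = (117 − 97)/0.1 = 200.
Willingness to pay at q' = 200: 224 − 0.5·200 = 124.
Δq = 211.6667 − 200 = 11.6667; wedge = 124 − 117 = 7.
DWL = ½ × 11.6667 × 7 = $40.83 million.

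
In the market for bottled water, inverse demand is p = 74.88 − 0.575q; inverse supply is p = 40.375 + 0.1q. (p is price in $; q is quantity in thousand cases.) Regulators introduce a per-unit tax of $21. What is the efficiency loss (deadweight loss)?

Competitive equilibrium: 74.88 − 0.575q = 40.375 + 0.1q → q* = 51.1185, p* = 45.4869.
With the tax, the buyer price exceeds the seller price by 21: (74.88 − 0.575q) − (40.375 + 0.1q) = 21 → q' = 20.0074.
Δq = 51.1185 − 20.0074 = 31.1111; the wedge equals the tax, 21.
The triangle = ½ × 31.1111 × 21 = $326.67 thousand.

$326.67 thousand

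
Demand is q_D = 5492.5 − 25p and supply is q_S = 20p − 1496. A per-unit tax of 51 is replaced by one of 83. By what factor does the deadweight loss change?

In inverse form: demand p = 219.7 − 0.04q, supply p = 74.8 + 0.05q.
Competitive equilibrium: 219.7 − 0.04q = 74.8 + 0.05q → q* = 1610, p* = 155.3.
For a per-unit tax t: Δq = t/0.09, so DWL = ½·t·(t/0.09) = t²/0.18.
At t = 51: DWL = 14450. At t = 83: DWL = 38272.222.
Ratio = (83/51)² = 2.649.

2.649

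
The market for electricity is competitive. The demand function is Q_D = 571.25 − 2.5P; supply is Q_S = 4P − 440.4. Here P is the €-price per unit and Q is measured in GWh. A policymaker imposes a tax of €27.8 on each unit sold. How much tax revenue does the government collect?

In inverse form: demand P = 228.5 − 0.4Q, supply P = 110.1 + 0.25Q.
Competitive equilibrium: 228.5 − 0.4Q = 110.1 + 0.25Q → Q* = 182.1538, P* = 155.6385.
With the tax, the buyer price exceeds the seller price by 27.8: (228.5 − 0.4Q) − (110.1 + 0.25Q) = 27.8 → Q' = 139.3846.
Tax revenue = 27.8 × 139.3846 = €3874.89.

€3874.89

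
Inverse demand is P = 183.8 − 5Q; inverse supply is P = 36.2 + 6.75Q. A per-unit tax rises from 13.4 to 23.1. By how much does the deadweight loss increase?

Competitive equilibrium: 183.8 − 5Q = 36.2 + 6.75Q → Q* = 12.5617, P* = 120.9915.
For a per-unit tax t: ΔQ = t/11.75, so DWL = ½·t·(t/11.75) = t²/23.5.
At t = 13.4: DWL = 7.641. At t = 23.1: DWL = 22.707.
Increase = 22.707 − 7.641 = 15.07.

15.07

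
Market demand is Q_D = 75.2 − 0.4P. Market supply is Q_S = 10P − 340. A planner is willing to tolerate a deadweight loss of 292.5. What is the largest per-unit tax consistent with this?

39

In inverse form: demand P = 188 − 2.5Q, supply P = 34 + 0.1Q.
Competitive equilibrium: 188 − 2.5Q = 34 + 0.1Q → Q* = 59.2308, P* = 39.9231.
A tax t gives ΔQ = t/2.6 and wedge t, so DWL = t²/5.2.
t²/5.2 = 292.5 → t² = 1521 → t = 39.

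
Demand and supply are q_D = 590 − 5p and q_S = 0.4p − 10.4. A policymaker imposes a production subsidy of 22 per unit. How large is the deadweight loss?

In inverse form: demand p = 118 − 0.2q, supply p = 26 + 2.5q.
Competitive equilibrium: 118 − 0.2q = 26 + 2.5q → q* = 34.0741, p* = 111.1852.
The subsidy lowers effective supply by 22: p = 4 + 2.5q.
New quantity: 118 − 0.2q = 4 + 2.5q → q' = 42.2222.
Overproduction Δq = 42.2222 − 34.0741 = 8.1481; wedge = subsidy = 22.
Welfare loss = ½ × 8.1481 × 22 = 89.63.

89.63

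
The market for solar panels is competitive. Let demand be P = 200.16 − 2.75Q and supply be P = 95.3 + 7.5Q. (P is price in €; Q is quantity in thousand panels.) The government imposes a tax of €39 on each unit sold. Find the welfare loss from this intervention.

Competitive equilibrium: 200.16 − 2.75Q = 95.3 + 7.5Q → Q* = 10.230244, P* = 172.026829.
With the tax, the buyer price exceeds the seller price by 39: (200.16 − 2.75Q) − (95.3 + 7.5Q) = 39 → Q' = 6.425366.
ΔQ = 10.230244 − 6.425366 = 3.804878; the wedge equals the tax, 39.
The triangle = ½ × 3.804878 × 39 = €74.20 thousand.

€74.20 thousand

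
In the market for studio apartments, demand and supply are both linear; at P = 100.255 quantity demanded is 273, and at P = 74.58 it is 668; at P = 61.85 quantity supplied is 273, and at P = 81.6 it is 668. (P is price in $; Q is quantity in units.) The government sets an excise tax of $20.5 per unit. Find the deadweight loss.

$1827.17

Demand slope = (74.58 − 100.255)/(668 − 273) = −0.065, so P = 118 − 0.065Q.
Supply slope = (81.6 − 61.85)/(668 − 273) = 0.05, so P = 48.2 + 0.05Q.
Competitive equilibrium: 118 − 0.065Q = 48.2 + 0.05Q → Q* = 606.9565, P* = 78.5478.
With the tax, the buyer price exceeds the seller price by 20.5: (118 − 0.065Q) − (48.2 + 0.05Q) = 20.5 → Q' = 428.6957.
ΔQ = 606.9565 − 428.6957 = 178.2608; the wedge equals the tax, 20.5.
The triangle = ½ × 178.2608 × 20.5 = $1827.17.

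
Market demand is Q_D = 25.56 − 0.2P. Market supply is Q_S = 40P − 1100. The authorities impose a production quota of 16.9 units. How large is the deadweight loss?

23.53

In inverse form: demand P = 127.8 − 5Q, supply P = 27.5 + 0.025Q.
Competitive equilibrium: 127.8 − 5Q = 27.5 + 0.025Q → Q* = 19.9602, P* = 27.999.
At Q = 16.9: demand price = 127.8 − 5·16.9 = 43.3; supply price = 27.5 + 0.025·16.9 = 27.9225.
ΔQ = 19.9602 − 16.9 = 3.0602; wedge = 43.3 − 27.9225 = 15.3775.
The triangle = ½ × 3.0602 × 15.3775 = 23.53.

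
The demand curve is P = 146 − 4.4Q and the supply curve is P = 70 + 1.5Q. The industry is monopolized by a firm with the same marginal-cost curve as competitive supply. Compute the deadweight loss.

89.33

Competitive equilibrium: 146 − 4.4Q = 70 + 1.5Q → Q* = 12.8814, P* = 89.322.
Marginal revenue: MR = 146 − 8.8Q. Set MR = MC: 146 − 8.8Q = 70 + 1.5Q → Q_m = 7.3786.
Price P_m = 146 − 4.4·7.3786 = 113.5342; MC(Q_m) = 70 + 1.5·7.3786 = 81.0679.
Competitive Q* = 12.8814, so ΔQ = 5.5028; wedge = 113.5342 − 81.0679 = 32.4663.
DWL = ½ × 5.5028 × 32.4663 = 89.33.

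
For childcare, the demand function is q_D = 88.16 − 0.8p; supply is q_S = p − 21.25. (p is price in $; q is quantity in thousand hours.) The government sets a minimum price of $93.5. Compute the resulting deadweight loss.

$770.67 thousand

In inverse form: demand p = 110.2 − 1.25q, supply p = 21.25 + q.
Competitive equilibrium: 110.2 − 1.25q = 21.25 + q → q* = 39.5333, p* = 60.7833.
At the floor p = 93.5, quantity demanded = (110.2 − 93.5)/1.25 = 13.36.
Sellers' marginal cost at q' = 13.36: 21.25 + 1·13.36 = 34.61.
Δq = 39.5333 − 13.36 = 26.1733; wedge = 93.5 − 34.61 = 58.89.
DWL = ½ × 26.1733 × 58.89 = $770.67 thousand.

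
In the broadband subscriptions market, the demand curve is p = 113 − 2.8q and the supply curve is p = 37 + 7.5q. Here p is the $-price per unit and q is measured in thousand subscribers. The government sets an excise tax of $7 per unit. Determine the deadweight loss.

$2.38 thousand

Competitive equilibrium: 113 − 2.8q = 37 + 7.5q → q* = 7.3786, p* = 92.3398.
With the tax, the buyer price exceeds the seller price by 7: (113 − 2.8q) − (37 + 7.5q) = 7 → q' = 6.699.
Δq = 7.3786 − 6.699 = 0.6796; the wedge equals the tax, 7.
DWL = ½ × 0.6796 × 7 = $2.38 thousand.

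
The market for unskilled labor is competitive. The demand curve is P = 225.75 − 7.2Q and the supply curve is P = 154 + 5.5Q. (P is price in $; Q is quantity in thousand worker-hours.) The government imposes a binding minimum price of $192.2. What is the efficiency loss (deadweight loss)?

$6.22 thousand

Competitive equilibrium: 225.75 − 7.2Q = 154 + 5.5Q → Q* = 5.6496, P* = 185.0728.
At the floor P = 192.2, quantity demanded = (225.75 − 192.2)/7.2 = 4.6597.
Sellers' marginal cost at Q' = 4.6597: 154 + 5.5·4.6597 = 179.6284.
ΔQ = 5.6496 − 4.6597 = 0.9899; wedge = 192.2 − 179.6284 = 12.5716.
Welfare loss = ½ × 0.9899 × 12.5716 = $6.22 thousand.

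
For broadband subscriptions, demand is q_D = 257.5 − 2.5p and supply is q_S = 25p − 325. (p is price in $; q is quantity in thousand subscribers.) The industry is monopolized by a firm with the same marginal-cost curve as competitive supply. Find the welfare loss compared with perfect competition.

$2087.20 thousand

In inverse form: demand p = 103 − 0.4q, supply p = 13 + 0.04q.
Competitive equilibrium: 103 − 0.4q = 13 + 0.04q → q* = 204.5455, p* = 21.1818.
Marginal revenue: MR = 103 − 0.8q. Set MR = MC: 103 − 0.8q = 13 + 0.04q → q_m = 107.1429.
Price p_m = 103 − 0.4·107.1429 = 60.1428; MC(q_m) = 13 + 0.04·107.1429 = 17.2857.
Competitive q* = 204.5455, so Δq = 97.4026; wedge = 60.1428 − 17.2857 = 42.8571.
Deadweight loss = ½ × 97.4026 × 42.8571 = $2087.20 thousand.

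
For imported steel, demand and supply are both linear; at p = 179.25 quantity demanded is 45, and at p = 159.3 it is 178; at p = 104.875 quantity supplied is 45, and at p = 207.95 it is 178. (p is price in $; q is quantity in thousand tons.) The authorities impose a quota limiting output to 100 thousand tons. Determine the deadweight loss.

Demand slope = (159.3 − 179.25)/(178 − 45) = −0.15, so p = 186 − 0.15q.
Supply slope = (207.95 − 104.875)/(178 − 45) = 0.775, so p = 70 + 0.775q.
Competitive equilibrium: 186 − 0.15q = 70 + 0.775q → q* = 125.4054, p* = 167.1892.
At q = 100: demand price = 186 − 0.15·100 = 171; supply price = 70 + 0.775·100 = 147.5.
Δq = 125.4054 − 100 = 25.4054; wedge = 171 − 147.5 = 23.5.
Welfare loss = ½ × 25.4054 × 23.5 = $298.51 thousand.

$298.51 thousand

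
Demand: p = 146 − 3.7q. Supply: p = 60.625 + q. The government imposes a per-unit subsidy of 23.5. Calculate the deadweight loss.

Competitive equilibrium: 146 − 3.7q = 60.625 + q → q* = 18.1649, p* = 78.7899.
The subsidy lowers effective supply by 23.5: p = 37.125 + q.
New quantity: 146 − 3.7q = 37.125 + q → q' = 23.1649.
Overproduction Δq = 23.1649 − 18.1649 = 5; wedge = subsidy = 23.5.
DWL = ½ × 5 × 23.5 = 58.75.

58.75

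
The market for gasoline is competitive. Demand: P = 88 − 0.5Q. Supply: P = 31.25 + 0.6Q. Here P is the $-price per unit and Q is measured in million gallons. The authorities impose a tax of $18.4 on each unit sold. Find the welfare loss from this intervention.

Competitive equilibrium: 88 − 0.5Q = 31.25 + 0.6Q → Q* = 51.5909, P* = 62.2045.
With the tax, the buyer price exceeds the seller price by 18.4: (88 − 0.5Q) − (31.25 + 0.6Q) = 18.4 → Q' = 34.8636.
ΔQ = 51.5909 − 34.8636 = 16.7273; the wedge equals the tax, 18.4.
DWL = ½ × 16.7273 × 18.4 = $153.89 million.

$153.89 million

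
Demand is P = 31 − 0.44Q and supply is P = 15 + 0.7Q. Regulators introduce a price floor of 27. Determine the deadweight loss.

Competitive equilibrium: 31 − 0.44Q = 15 + 0.7Q → Q* = 14.0351, P* = 24.8246.
At the floor P = 27, quantity demanded = (31 − 27)/0.44 = 9.0909.
Sellers' marginal cost at Q' = 9.0909: 15 + 0.7·9.0909 = 21.3636.
ΔQ = 14.0351 − 9.0909 = 4.9442; wedge = 27 − 21.3636 = 5.6364.
The triangle = ½ × 4.9442 × 5.6364 = 13.93.

13.93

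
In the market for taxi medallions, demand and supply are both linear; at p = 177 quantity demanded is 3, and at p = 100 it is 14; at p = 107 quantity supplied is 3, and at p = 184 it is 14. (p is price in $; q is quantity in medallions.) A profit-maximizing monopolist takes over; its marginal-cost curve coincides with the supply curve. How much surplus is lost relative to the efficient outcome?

$49.78

Demand slope = (100 − 177)/(14 − 3) = −7, so p = 198 − 7q.
Supply slope = (184 − 107)/(14 − 3) = 7, so p = 86 + 7q.
Competitive equilibrium: 198 − 7q = 86 + 7q → q* = 8, p* = 142.
Marginal revenue: MR = 198 − 14q. Set MR = MC: 198 − 14q = 86 + 7q → q_m = 5.3333.
Price p_m = 198 − 7·5.3333 = 160.6669; MC(q_m) = 86 + 7·5.3333 = 123.3331.
Competitive q* = 8, so Δq = 2.6667; wedge = 160.6669 − 123.3331 = 37.3338.
DWL = ½ × 2.6667 × 37.3338 = $49.78.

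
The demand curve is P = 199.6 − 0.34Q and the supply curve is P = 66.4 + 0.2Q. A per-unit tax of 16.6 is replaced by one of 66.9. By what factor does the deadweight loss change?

16.242

Competitive equilibrium: 199.6 − 0.34Q = 66.4 + 0.2Q → Q* = 246.6667, P* = 115.7333.
For a per-unit tax t: ΔQ = t/0.54, so DWL = ½·t·(t/0.54) = t²/1.08.
At t = 16.6: DWL = 255.148. At t = 66.9: DWL = 4144.083.
Ratio = (66.9/16.6)² = 16.242.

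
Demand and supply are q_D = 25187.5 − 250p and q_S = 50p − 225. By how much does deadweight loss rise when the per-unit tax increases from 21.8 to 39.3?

22276.04

In inverse form: demand p = 100.75 − 0.004q, supply p = 4.5 + 0.02q.
Competitive equilibrium: 100.75 − 0.004q = 4.5 + 0.02q → q* = 4010.4167, p* = 84.7083.
For a per-unit tax t: Δq = t/0.024, so DWL = ½·t·(t/0.024) = t²/0.048.
At t = 21.8: DWL = 9900.833. At t = 39.3: DWL = 32176.875.
Increase = 32176.875 − 9900.833 = 22276.04.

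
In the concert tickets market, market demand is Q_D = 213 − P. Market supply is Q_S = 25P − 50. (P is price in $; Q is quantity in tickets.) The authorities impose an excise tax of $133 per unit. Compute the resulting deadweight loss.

In inverse form: demand P = 213 − Q, supply P = 2 + 0.04Q.
Competitive equilibrium: 213 − Q = 2 + 0.04Q → Q* = 202.8846, P* = 10.1154.
With the tax, the buyer price exceeds the seller price by 133: (213 − Q) − (2 + 0.04Q) = 133 → Q' = 75.
ΔQ = 202.8846 − 75 = 127.8846; the wedge equals the tax, 133.
Deadweight loss = ½ × 127.8846 × 133 = $8504.33.

$8504.33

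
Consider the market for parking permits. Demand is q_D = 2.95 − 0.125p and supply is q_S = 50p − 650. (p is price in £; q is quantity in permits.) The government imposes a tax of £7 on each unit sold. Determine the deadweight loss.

In inverse form: demand p = 23.6 − 8q, supply p = 13 + 0.02q.
Competitive equilibrium: 23.6 − 8q = 13 + 0.02q → q* = 1.3217, p* = 13.0264.
With the tax, the buyer price exceeds the seller price by 7: (23.6 − 8q) − (13 + 0.02q) = 7 → q' = 0.4489.
Δq = 1.3217 − 0.4489 = 0.8728; the wedge equals the tax, 7.
The triangle = ½ × 0.8728 × 7 = £3.05.

£3.05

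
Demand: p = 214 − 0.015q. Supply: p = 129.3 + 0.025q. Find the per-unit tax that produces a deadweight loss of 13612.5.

Competitive equilibrium: 214 − 0.015q = 129.3 + 0.025q → q* = 2117.5, p* = 182.2375.
A tax t gives Δq = t/0.04 and wedge t, so DWL = t²/0.08.
t²/0.08 = 13612.5 → t² = 1089 → t = 33.

33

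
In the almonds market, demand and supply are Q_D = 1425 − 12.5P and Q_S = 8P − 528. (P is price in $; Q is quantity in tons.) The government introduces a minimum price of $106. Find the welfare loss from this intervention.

In inverse form: demand P = 114 − 0.08Q, supply P = 66 + 0.125Q.
Competitive equilibrium: 114 − 0.08Q = 66 + 0.125Q → Q* = 234.1463, P* = 95.2683.
At the floor P = 106, quantity demanded = (114 − 106)/0.08 = 100.
Sellers' marginal cost at Q' = 100: 66 + 0.125·100 = 78.5.
ΔQ = 234.1463 − 100 = 134.1463; wedge = 106 − 78.5 = 27.5.
The triangle = ½ × 134.1463 × 27.5 = $1844.51.

$1844.51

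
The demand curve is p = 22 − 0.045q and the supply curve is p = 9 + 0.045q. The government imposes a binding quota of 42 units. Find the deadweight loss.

472.27

Competitive equilibrium: 22 − 0.045q = 9 + 0.045q → q* = 144.4444, p* = 15.5.
At q = 42: demand price = 22 − 0.045·42 = 20.11; supply price = 9 + 0.045·42 = 10.89.
Δq = 144.4444 − 42 = 102.4444; wedge = 20.11 − 10.89 = 9.22.
DWL = ½ × 102.4444 × 9.22 = 472.27.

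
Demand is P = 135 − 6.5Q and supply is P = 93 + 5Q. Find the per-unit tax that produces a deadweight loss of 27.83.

Competitive equilibrium: 135 − 6.5Q = 93 + 5Q → Q* = 3.6522, P* = 111.2609.
A tax t gives ΔQ = t/11.5 and wedge t, so DWL = t²/23.
t²/23 = 27.83 → t² = 640.09 → t = 25.3.

25.3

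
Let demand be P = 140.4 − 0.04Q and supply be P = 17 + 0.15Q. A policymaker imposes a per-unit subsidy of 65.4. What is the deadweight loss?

11255.68

Competitive equilibrium: 140.4 − 0.04Q = 17 + 0.15Q → Q* = 649.4737, P* = 114.4211.
The subsidy lowers effective supply by 65.4: P = 0.15Q − 48.4.
New quantity: 140.4 − 0.04Q = 0.15Q − 48.4 → Q' = 993.6842.
Overproduction ΔQ = 993.6842 − 649.4737 = 344.2105; wedge = subsidy = 65.4.
DWL = ½ × 344.2105 × 65.4 = 11255.68.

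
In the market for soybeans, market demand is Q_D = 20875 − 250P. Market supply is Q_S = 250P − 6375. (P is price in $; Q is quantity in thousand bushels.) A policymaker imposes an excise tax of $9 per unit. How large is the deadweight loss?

In inverse form: demand P = 83.5 − 0.004Q, supply P = 25.5 + 0.004Q.
Competitive equilibrium: 83.5 − 0.004Q = 25.5 + 0.004Q → Q* = 7250, P* = 54.5.
With the tax, the buyer price exceeds the seller price by 9: (83.5 − 0.004Q) − (25.5 + 0.004Q) = 9 → Q' = 6125.
ΔQ = 7250 − 6125 = 1125; the wedge equals the tax, 9.
Welfare loss = ½ × 1125 × 9 = $5062.50 thousand.

$5062.50 thousand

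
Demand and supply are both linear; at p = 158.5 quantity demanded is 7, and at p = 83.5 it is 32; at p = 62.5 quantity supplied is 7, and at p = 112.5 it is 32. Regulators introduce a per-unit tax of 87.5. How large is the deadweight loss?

Demand slope = (83.5 − 158.5)/(32 − 7) = −3, so p = 179.5 − 3q.
Supply slope = (112.5 − 62.5)/(32 − 7) = 2, so p = 48.5 + 2q.
Competitive equilibrium: 179.5 − 3q = 48.5 + 2q → q* = 26.2, p* = 100.9.
With the tax, the buyer price exceeds the seller price by 87.5: (179.5 − 3q) − (48.5 + 2q) = 87.5 → q' = 8.7.
Δq = 26.2 − 8.7 = 17.5; the wedge equals the tax, 87.5.
The triangle = ½ × 17.5 × 87.5 = 765.625.

765.625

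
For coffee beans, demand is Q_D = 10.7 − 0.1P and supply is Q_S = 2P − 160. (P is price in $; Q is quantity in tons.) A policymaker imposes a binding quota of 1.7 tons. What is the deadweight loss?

In inverse form: demand P = 107 − 10Q, supply P = 80 + 0.5Q.
Competitive equilibrium: 107 − 10Q = 80 + 0.5Q → Q* = 2.5714, P* = 81.2857.
At Q = 1.7: demand price = 107 − 10·1.7 = 90; supply price = 80 + 0.5·1.7 = 80.85.
ΔQ = 2.5714 − 1.7 = 0.8714; wedge = 90 − 80.85 = 9.15.
DWL = ½ × 0.8714 × 9.15 = $3.99.

$3.99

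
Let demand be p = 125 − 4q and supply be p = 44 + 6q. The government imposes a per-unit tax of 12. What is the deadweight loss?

7.20

Competitive equilibrium: 125 − 4q = 44 + 6q → q* = 8.1, p* = 92.6.
With the tax, the buyer price exceeds the seller price by 12: (125 − 4q) − (44 + 6q) = 12 → q' = 6.9.
Δq = 8.1 − 6.9 = 1.2; the wedge equals the tax, 12.
The triangle = ½ × 1.2 × 12 = 7.20.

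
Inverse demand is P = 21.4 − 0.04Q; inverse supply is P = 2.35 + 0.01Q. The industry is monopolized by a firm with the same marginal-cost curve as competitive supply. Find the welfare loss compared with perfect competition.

716.84

Competitive equilibrium: 21.4 − 0.04Q = 2.35 + 0.01Q → Q* = 381, P* = 6.16.
Marginal revenue: MR = 21.4 − 0.08Q. Set MR = MC: 21.4 − 0.08Q = 2.35 + 0.01Q → Q_m = 211.6667.
Price P_m = 21.4 − 0.04·211.6667 = 12.9333; MC(Q_m) = 2.35 + 0.01·211.6667 = 4.4667.
Competitive Q* = 381, so ΔQ = 169.3333; wedge = 12.9333 − 4.4667 = 8.4666.
DWL = ½ × 169.3333 × 8.4666 = 716.84.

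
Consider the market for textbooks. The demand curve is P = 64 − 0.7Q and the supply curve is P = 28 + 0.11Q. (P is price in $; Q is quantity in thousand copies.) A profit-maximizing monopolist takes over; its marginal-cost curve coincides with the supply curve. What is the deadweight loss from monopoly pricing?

$171.92 thousand

Competitive equilibrium: 64 − 0.7Q = 28 + 0.11Q → Q* = 44.4444, P* = 32.8889.
Marginal revenue: MR = 64 − 1.4Q. Set MR = MC: 64 − 1.4Q = 28 + 0.11Q → Q_m = 23.8411.
Price P_m = 64 − 0.7·23.8411 = 47.3112; MC(Q_m) = 28 + 0.11·23.8411 = 30.6225.
Competitive Q* = 44.4444, so ΔQ = 20.6033; wedge = 47.3112 − 30.6225 = 16.6887.
DWL = ½ × 20.6033 × 16.6887 = $171.92 thousand.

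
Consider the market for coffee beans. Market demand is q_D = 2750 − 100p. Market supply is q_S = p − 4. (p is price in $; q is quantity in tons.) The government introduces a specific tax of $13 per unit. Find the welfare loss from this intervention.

$83.66

In inverse form: demand p = 27.5 − 0.01q, supply p = 4 + q.
Competitive equilibrium: 27.5 − 0.01q = 4 + q → q* = 23.2673, p* = 27.2673.
With the tax, the buyer price exceeds the seller price by 13: (27.5 − 0.01q) − (4 + q) = 13 → q' = 10.396.
Δq = 23.2673 − 10.396 = 12.8713; the wedge equals the tax, 13.
Welfare loss = ½ × 12.8713 × 13 = $83.66.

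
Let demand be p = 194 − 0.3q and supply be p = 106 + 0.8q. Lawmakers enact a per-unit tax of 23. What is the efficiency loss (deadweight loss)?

240.45

Competitive equilibrium: 194 − 0.3q = 106 + 0.8q → q* = 80, p* = 170.
With the tax, the buyer price exceeds the seller price by 23: (194 − 0.3q) − (106 + 0.8q) = 23 → q' = 59.0909.
Δq = 80 − 59.0909 = 20.9091; the wedge equals the tax, 23.
Welfare loss = ½ × 20.9091 × 23 = 240.45.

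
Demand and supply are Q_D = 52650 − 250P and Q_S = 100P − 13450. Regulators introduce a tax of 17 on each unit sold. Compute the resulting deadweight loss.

10321.43

In inverse form: demand P = 210.6 − 0.004Q, supply P = 134.5 + 0.01Q.
Competitive equilibrium: 210.6 − 0.004Q = 134.5 + 0.01Q → Q* = 5435.7143, P* = 188.8571.
With the tax, the buyer price exceeds the seller price by 17: (210.6 − 0.004Q) − (134.5 + 0.01Q) = 17 → Q' = 4221.4286.
ΔQ = 5435.7143 − 4221.4286 = 1214.2857; the wedge equals the tax, 17.
The triangle = ½ × 1214.2857 × 17 = 10321.43.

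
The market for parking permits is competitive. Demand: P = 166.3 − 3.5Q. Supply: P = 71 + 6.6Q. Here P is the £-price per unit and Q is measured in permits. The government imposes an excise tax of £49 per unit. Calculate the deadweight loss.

Competitive equilibrium: 166.3 − 3.5Q = 71 + 6.6Q → Q* = 9.4356, P* = 133.2752.
With the tax, the buyer price exceeds the seller price by 49: (166.3 − 3.5Q) − (71 + 6.6Q) = 49 → Q' = 4.5842.
ΔQ = 9.4356 − 4.5842 = 4.8514; the wedge equals the tax, 49.
DWL = ½ × 4.8514 × 49 = £118.86.

£118.86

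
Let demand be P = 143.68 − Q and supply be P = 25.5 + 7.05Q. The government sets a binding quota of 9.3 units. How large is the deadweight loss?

Competitive equilibrium: 143.68 − Q = 25.5 + 7.05Q → Q* = 14.6807, P* = 128.9993.
At Q = 9.3: demand price = 143.68 − 1·9.3 = 134.38; supply price = 25.5 + 7.05·9.3 = 91.065.
ΔQ = 14.6807 − 9.3 = 5.3807; wedge = 134.38 − 91.065 = 43.315.
Welfare loss = ½ × 5.3807 × 43.315 = 116.53.

116.53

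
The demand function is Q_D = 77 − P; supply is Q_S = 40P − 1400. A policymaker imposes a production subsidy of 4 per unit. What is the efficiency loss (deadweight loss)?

In inverse form: demand P = 77 − Q, supply P = 35 + 0.025Q.
Competitive equilibrium: 77 − Q = 35 + 0.025Q → Q* = 40.9756, P* = 36.0244.
The subsidy lowers effective supply by 4: P = 31 + 0.025Q.
New quantity: 77 − Q = 31 + 0.025Q → Q' = 44.878.
Overproduction ΔQ = 44.878 − 40.9756 = 3.9024; wedge = subsidy = 4.
Welfare loss = ½ × 3.9024 × 4 = 7.80.

7.80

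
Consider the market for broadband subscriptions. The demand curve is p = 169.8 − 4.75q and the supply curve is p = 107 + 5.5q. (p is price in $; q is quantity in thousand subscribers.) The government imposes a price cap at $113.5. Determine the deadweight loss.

Competitive equilibrium: 169.8 − 4.75q = 107 + 5.5q → q* = 6.1268, p* = 140.6976.
At the ceiling p = 113.5, quantity supplied = (113.5 − 107)/5.5 = 1.1818.
Willingness to pay at q' = 1.1818: 169.8 − 4.75·1.1818 = 164.1865.
Δq = 6.1268 − 1.1818 = 4.945; wedge = 164.1865 − 113.5 = 50.6865.
The triangle = ½ × 4.945 × 50.6865 = $125.32 thousand.

$125.32 thousand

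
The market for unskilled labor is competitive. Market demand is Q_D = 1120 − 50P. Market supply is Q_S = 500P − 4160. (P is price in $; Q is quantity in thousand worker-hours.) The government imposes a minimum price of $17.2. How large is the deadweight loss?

In inverse form: demand P = 22.4 − 0.02Q, supply P = 8.32 + 0.002Q.
Competitive equilibrium: 22.4 − 0.02Q = 8.32 + 0.002Q → Q* = 640, P* = 9.6.
At the floor P = 17.2, quantity demanded = (22.4 − 17.2)/0.02 = 260.
Sellers' marginal cost at Q' = 260: 8.32 + 0.002·260 = 8.84.
ΔQ = 640 − 260 = 380; wedge = 17.2 − 8.84 = 8.36.
DWL = ½ × 380 × 8.36 = $1588.40 thousand.

$1588.40 thousand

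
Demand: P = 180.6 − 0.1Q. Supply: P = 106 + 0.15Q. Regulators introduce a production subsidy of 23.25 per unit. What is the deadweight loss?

1081.125

Competitive equilibrium: 180.6 − 0.1Q = 106 + 0.15Q → Q* = 298.4, P* = 150.76.
The subsidy lowers effective supply by 23.25: P = 82.75 + 0.15Q.
New quantity: 180.6 − 0.1Q = 82.75 + 0.15Q → Q' = 391.4.
Overproduction ΔQ = 391.4 − 298.4 = 93; wedge = subsidy = 23.25.
DWL = ½ × 93 × 23.25 = 1081.125.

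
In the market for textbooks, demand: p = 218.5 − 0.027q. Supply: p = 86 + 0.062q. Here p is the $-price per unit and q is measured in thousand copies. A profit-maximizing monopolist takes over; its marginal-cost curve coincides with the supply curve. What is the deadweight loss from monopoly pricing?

Competitive equilibrium: 218.5 − 0.027q = 86 + 0.062q → q* = 1488.764, p* = 178.3034.
Marginal revenue: MR = 218.5 − 0.054q. Set MR = MC: 218.5 − 0.054q = 86 + 0.062q → q_m = 1142.2414.
Price p_m = 218.5 − 0.027·1142.2414 = 187.6595; MC(q_m) = 86 + 0.062·1142.2414 = 156.819.
Competitive q* = 1488.764, so Δq = 346.5226; wedge = 187.6595 − 156.819 = 30.8405.
The triangle = ½ × 346.5226 × 30.8405 = $5343.47 thousand.

$5343.47 thousand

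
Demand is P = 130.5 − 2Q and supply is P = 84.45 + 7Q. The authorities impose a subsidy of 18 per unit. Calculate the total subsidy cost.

Competitive equilibrium: 130.5 − 2Q = 84.45 + 7Q → Q* = 5.1167, P* = 120.2667.
The subsidy lowers effective supply by 18: P = 66.45 + 7Q.
New quantity: 130.5 − 2Q = 66.45 + 7Q → Q' = 7.1167.
Total subsidy cost = 18 × 7.1167 = 128.10.

128.10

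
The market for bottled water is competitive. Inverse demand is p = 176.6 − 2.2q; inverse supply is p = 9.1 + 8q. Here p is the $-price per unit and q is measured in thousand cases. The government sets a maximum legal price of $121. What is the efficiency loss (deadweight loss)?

$30.22 thousand

Competitive equilibrium: 176.6 − 2.2q = 9.1 + 8q → q* = 16.4216, p* = 140.4725.
At the ceiling p = 121, quantity supplied = (121 − 9.1)/8 = 13.9875.
Willingness to pay at q' = 13.9875: 176.6 − 2.2·13.9875 = 145.8275.
Δq = 16.4216 − 13.9875 = 2.4341; wedge = 145.8275 − 121 = 24.8275.
The triangle = ½ × 2.4341 × 24.8275 = $30.22 thousand.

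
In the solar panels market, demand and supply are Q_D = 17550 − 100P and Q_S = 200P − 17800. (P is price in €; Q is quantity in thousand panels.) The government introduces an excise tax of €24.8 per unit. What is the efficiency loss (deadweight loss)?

In inverse form: demand P = 175.5 − 0.01Q, supply P = 89 + 0.005Q.
Competitive equilibrium: 175.5 − 0.01Q = 89 + 0.005Q → Q* = 5766.6667, P* = 117.8333.
With the tax, the buyer price exceeds the seller price by 24.8: (175.5 − 0.01Q) − (89 + 0.005Q) = 24.8 → Q' = 4113.3333.
ΔQ = 5766.6667 − 4113.3333 = 1653.3334; the wedge equals the tax, 24.8.
Deadweight loss = ½ × 1653.3334 × 24.8 = €20501.33 thousand.

€20501.33 thousand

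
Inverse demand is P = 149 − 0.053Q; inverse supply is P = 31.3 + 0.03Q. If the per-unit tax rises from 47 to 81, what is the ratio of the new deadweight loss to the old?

Competitive equilibrium: 149 − 0.053Q = 31.3 + 0.03Q → Q* = 1418.0723, P* = 73.8422.
For a per-unit tax t: ΔQ = t/0.083, so DWL = ½·t·(t/0.083) = t²/0.166.
At t = 47: DWL = 13307.229. At t = 81: DWL = 39524.096.
Ratio = (81/47)² = 2.970.

2.970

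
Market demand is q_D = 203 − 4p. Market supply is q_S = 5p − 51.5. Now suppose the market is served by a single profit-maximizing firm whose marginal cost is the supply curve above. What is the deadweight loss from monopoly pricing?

231.89

In inverse form: demand p = 50.75 − 0.25q, supply p = 10.3 + 0.2q.
Competitive equilibrium: 50.75 − 0.25q = 10.3 + 0.2q → q* = 89.8889, p* = 28.2778.
Marginal revenue: MR = 50.75 − 0.5q. Set MR = MC: 50.75 − 0.5q = 10.3 + 0.2q → q_m = 57.7857.
Price p_m = 50.75 − 0.25·57.7857 = 36.3036; MC(q_m) = 10.3 + 0.2·57.7857 = 21.8571.
Competitive q* = 89.8889, so Δq = 32.1032; wedge = 36.3036 − 21.8571 = 14.4465.
Deadweight loss = ½ × 32.1032 × 14.4465 = 231.89.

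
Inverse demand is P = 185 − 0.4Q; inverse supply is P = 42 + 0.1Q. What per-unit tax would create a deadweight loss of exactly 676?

Competitive equilibrium: 185 − 0.4Q = 42 + 0.1Q → Q* = 286, P* = 70.6.
A tax t gives ΔQ = t/0.5 and wedge t, so DWL = t²/1.
t²/1 = 676 → t² = 676 → t = 26.

26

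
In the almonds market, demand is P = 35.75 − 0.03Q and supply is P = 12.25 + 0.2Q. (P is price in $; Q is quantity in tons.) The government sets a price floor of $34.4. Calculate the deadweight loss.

Competitive equilibrium: 35.75 − 0.03Q = 12.25 + 0.2Q → Q* = 102.1739, P* = 32.6848.
At the floor P = 34.4, quantity demanded = (35.75 − 34.4)/0.03 = 45.
Sellers' marginal cost at Q' = 45: 12.25 + 0.2·45 = 21.25.
ΔQ = 102.1739 − 45 = 57.1739; wedge = 34.4 − 21.25 = 13.15.
Welfare loss = ½ × 57.1739 × 13.15 = $375.92.

$375.92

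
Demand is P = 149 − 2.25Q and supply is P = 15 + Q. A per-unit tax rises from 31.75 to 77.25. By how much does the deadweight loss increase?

763

Competitive equilibrium: 149 − 2.25Q = 15 + Q → Q* = 41.2308, P* = 56.2308.
For a per-unit tax t: ΔQ = t/3.25, so DWL = ½·t·(t/3.25) = t²/6.5.
At t = 31.75: DWL = 155.087. At t = 77.25: DWL = 918.087.
Increase = 918.087 − 155.087 = 763.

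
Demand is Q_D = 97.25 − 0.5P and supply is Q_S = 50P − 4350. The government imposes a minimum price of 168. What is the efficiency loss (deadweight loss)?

In inverse form: demand P = 194.5 − 2Q, supply P = 87 + 0.02Q.
Competitive equilibrium: 194.5 − 2Q = 87 + 0.02Q → Q* = 53.2178, P* = 88.0644.
At the floor P = 168, quantity demanded = (194.5 − 168)/2 = 13.25.
Sellers' marginal cost at Q' = 13.25: 87 + 0.02·13.25 = 87.265.
ΔQ = 53.2178 − 13.25 = 39.9678; wedge = 168 − 87.265 = 80.735.
DWL = ½ × 39.9678 × 80.735 = 1613.40.

1613.40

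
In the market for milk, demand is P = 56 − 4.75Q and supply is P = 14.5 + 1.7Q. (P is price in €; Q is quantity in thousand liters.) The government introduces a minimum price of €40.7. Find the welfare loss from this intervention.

€33.29 thousand

Competitive equilibrium: 56 − 4.75Q = 14.5 + 1.7Q → Q* = 6.4341, P* = 25.438.
At the floor P = 40.7, quantity demanded = (56 − 40.7)/4.75 = 3.2211.
Sellers' marginal cost at Q' = 3.2211: 14.5 + 1.7·3.2211 = 19.9759.
ΔQ = 6.4341 − 3.2211 = 3.213; wedge = 40.7 − 19.9759 = 20.7241.
The triangle = ½ × 3.213 × 20.7241 = €33.29 thousand.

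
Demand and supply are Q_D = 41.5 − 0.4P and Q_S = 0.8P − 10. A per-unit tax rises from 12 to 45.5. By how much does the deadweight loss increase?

In inverse form: demand P = 103.75 − 2.5Q, supply P = 12.5 + 1.25Q.
Competitive equilibrium: 103.75 − 2.5Q = 12.5 + 1.25Q → Q* = 24.3333, P* = 42.9167.
For a per-unit tax t: ΔQ = t/3.75, so DWL = ½·t·(t/3.75) = t²/7.5.
At t = 12: DWL = 19.2. At t = 45.5: DWL = 276.033.
Increase = 276.033 − 19.2 = 256.83.

256.83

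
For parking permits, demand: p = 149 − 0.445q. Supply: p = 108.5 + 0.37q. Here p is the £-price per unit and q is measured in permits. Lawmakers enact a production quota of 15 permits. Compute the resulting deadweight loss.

Competitive equilibrium: 149 − 0.445q = 108.5 + 0.37q → q* = 49.6933, p* = 126.8865.
At q = 15: demand price = 149 − 0.445·15 = 142.325; supply price = 108.5 + 0.37·15 = 114.05.
Δq = 49.6933 − 15 = 34.6933; wedge = 142.325 − 114.05 = 28.275.
DWL = ½ × 34.6933 × 28.275 = £490.48.

£490.48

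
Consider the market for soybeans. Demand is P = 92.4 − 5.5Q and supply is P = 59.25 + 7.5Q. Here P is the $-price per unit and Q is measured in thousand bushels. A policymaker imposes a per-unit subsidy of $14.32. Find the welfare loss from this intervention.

Competitive equilibrium: 92.4 − 5.5Q = 59.25 + 7.5Q → Q* = 2.55, P* = 78.375.
The subsidy lowers effective supply by 14.32: P = 44.93 + 7.5Q.
New quantity: 92.4 − 5.5Q = 44.93 + 7.5Q → Q' = 3.6515.
Overproduction ΔQ = 3.6515 − 2.55 = 1.1015; wedge = subsidy = 14.32.
DWL = ½ × 1.1015 × 14.32 = $7.89 thousand.

$7.89 thousand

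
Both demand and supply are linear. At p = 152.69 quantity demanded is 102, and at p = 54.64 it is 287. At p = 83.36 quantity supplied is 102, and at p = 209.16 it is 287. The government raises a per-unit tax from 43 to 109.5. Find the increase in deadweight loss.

4190.60

Demand slope = (54.64 − 152.69)/(287 − 102) = −0.53, so p = 206.75 − 0.53q.
Supply slope = (209.16 − 83.36)/(287 − 102) = 0.68, so p = 14 + 0.68q.
Competitive equilibrium: 206.75 − 0.53q = 14 + 0.68q → q* = 159.2975, p* = 122.3223.
For a per-unit tax t: Δq = t/1.21, so DWL = ½·t·(t/1.21) = t²/2.42.
At t = 43: DWL = 764.05. At t = 109.5: DWL = 4954.649.
Increase = 4954.649 − 764.05 = 4190.60.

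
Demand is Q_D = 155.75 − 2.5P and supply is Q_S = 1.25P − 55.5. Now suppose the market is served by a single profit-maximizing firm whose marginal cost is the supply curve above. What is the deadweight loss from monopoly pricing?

In inverse form: demand P = 62.3 − 0.4Q, supply P = 44.4 + 0.8Q.
Competitive equilibrium: 62.3 − 0.4Q = 44.4 + 0.8Q → Q* = 14.9167, P* = 56.3333.
Marginal revenue: MR = 62.3 − 0.8Q. Set MR = MC: 62.3 − 0.8Q = 44.4 + 0.8Q → Q_m = 11.1875.
Price P_m = 62.3 − 0.4·11.1875 = 57.825; MC(Q_m) = 44.4 + 0.8·11.1875 = 53.35.
Competitive Q* = 14.9167, so ΔQ = 3.7292; wedge = 57.825 − 53.35 = 4.475.
The triangle = ½ × 3.7292 × 4.475 = 8.34.

8.34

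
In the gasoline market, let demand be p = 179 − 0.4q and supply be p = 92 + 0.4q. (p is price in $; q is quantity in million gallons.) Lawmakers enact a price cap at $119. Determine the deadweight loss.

$680.625 million

Competitive equilibrium: 179 − 0.4q = 92 + 0.4q → q* = 108.75, p* = 135.5.
At the ceiling p = 119, quantity supplied = (119 − 92)/0.4 = 67.5.
Willingness to pay at q' = 67.5: 179 − 0.4·67.5 = 152.
Δq = 108.75 − 67.5 = 41.25; wedge = 152 − 119 = 33.
Welfare loss = ½ × 41.25 × 33 = $680.625 million.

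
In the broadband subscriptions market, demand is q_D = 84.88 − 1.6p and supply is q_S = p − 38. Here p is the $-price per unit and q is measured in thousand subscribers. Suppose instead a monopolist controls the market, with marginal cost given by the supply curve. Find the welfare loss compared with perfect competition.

$5.38 thousand

In inverse form: demand p = 53.05 − 0.625q, supply p = 38 + q.
Competitive equilibrium: 53.05 − 0.625q = 38 + q → q* = 9.2615, p* = 47.2615.
Marginal revenue: MR = 53.05 − 1.25q. Set MR = MC: 53.05 − 1.25q = 38 + q → q_m = 6.6889.
Price p_m = 53.05 − 0.625·6.6889 = 48.8694; MC(q_m) = 38 + 1·6.6889 = 44.6889.
Competitive q* = 9.2615, so Δq = 2.5726; wedge = 48.8694 − 44.6889 = 4.1805.
Welfare loss = ½ × 2.5726 × 4.1805 = $5.38 thousand.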